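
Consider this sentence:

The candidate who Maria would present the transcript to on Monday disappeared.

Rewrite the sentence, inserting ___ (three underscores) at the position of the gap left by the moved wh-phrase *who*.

The candidate who Maria would present the transcript to ___ on Monday disappeared.

The filler 'who' is interpreted as the object of the preposition 'to' (recipient of 'present'). The gap is right after 'to'.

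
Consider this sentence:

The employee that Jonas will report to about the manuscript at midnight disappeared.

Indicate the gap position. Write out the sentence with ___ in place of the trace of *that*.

The employee that Jonas will report to ___ about the manuscript at midnight disappeared.

The filler 'that' is interpreted as the object of the preposition 'to'. The gap is right after 'to'.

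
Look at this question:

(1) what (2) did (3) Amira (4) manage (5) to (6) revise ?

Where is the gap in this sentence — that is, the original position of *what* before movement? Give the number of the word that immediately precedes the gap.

6

Underlying clause: Amira did manage to revise what.
'what' functions as the direct object of 'revise'. Wh-movement fronts it, leaving a gap right after 'revise':
What did Amira manage to revise ___?
'revise' is word 6.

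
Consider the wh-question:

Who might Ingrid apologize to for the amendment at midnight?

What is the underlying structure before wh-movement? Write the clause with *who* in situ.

The filler 'who' is interpreted as the object of the preposition 'to'. Wh-movement fronts it, leaving a gap right after 'to':
Who might Ingrid apologize to ___ for the amendment at midnight?

Ingrid might apologize to who for the amendment at midnight.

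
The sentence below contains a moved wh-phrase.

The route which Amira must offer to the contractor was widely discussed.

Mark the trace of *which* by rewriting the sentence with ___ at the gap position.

The route which Amira must offer ___ to the contractor was widely discussed.

The filler 'which' is interpreted as the direct object of 'offer'. The gap is right after 'offer'.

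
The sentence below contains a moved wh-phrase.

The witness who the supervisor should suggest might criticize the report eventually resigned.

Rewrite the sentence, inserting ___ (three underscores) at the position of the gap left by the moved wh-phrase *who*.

The filler 'who' is interpreted as the subject of the clause embedded under 'suggest'. The gap is right after 'suggest'.

The witness who the supervisor should suggest ___ might criticize the report eventually resigned.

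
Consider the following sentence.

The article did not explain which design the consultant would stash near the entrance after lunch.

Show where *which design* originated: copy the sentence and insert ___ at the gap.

Underlying clause: The consultant would stash which design near the entrance after lunch.
'which design' is the direct object of 'stash'. The gap is right after 'stash'.

The article did not explain which design the consultant would stash ___ near the entrance after lunch.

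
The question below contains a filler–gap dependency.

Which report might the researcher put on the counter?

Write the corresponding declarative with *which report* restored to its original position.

The filler 'which report' is interpreted as the direct object of 'put'. It moves to the left edge, and the trace sits right after 'put':
Which report might the researcher put ___ on the counter?

The researcher might put which report on the counter.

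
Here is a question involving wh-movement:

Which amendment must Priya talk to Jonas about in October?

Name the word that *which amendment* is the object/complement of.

Pre-movement form: Priya must talk to Jonas about which amendment in October.
'which amendment' is the object of the preposition 'about'. It moves to the left edge, and the trace sits right after 'about':
Which amendment must Priya talk to Jonas about ___ in October?

about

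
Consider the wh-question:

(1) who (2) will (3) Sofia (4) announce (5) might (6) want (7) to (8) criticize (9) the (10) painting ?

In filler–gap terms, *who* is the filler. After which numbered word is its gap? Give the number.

4

Underlying clause: Sofia will announce who might want to criticize the painting.
'who' functions as the subject of the clause embedded under 'announce'. Wh-movement fronts it, leaving a gap right after 'announce':
Who will Sofia announce ___ might want to criticize the painting?
'announce' is word 4.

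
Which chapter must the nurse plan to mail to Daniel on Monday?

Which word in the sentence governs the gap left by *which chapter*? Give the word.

Pre-movement form: The nurse must plan to mail which chapter to Daniel on Monday.
'which chapter' functions as the direct object of 'mail'. Fronting leaves a gap immediately after 'mail':
Which chapter must the nurse plan to mail ___ to Daniel on Monday?

mail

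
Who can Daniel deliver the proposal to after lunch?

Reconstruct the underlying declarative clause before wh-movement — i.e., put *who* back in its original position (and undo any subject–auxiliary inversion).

'who' is the object of the preposition 'to' (recipient of 'deliver'). Fronting leaves a gap immediately after 'to':
Who can Daniel deliver the proposal to ___ after lunch?

Daniel can deliver the proposal to who after lunch.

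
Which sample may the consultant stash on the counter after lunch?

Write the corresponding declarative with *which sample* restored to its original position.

The filler 'which sample' is interpreted as the direct object of 'stash'. Wh-movement fronts it, leaving a gap right after 'stash':
Which sample may the consultant stash ___ on the counter after lunch?

The consultant may stash which sample on the counter after lunch.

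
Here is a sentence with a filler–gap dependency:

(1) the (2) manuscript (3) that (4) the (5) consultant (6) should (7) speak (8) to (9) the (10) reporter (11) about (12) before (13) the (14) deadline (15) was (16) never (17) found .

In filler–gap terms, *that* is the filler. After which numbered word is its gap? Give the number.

11

The filler 'that' is interpreted as the object of the preposition 'about'. Fronting leaves a gap immediately after 'about':
The manuscript that the consultant should speak to the reporter about ___ before the deadline was never found.
'about' is word 11.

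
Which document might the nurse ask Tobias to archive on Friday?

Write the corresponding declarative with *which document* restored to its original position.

The nurse might ask Tobias to archive which document on Friday.

'which document' is the direct object of 'archive'. Fronting leaves a gap immediately after 'archive':
Which document might the nurse ask Tobias to archive ___ on Friday?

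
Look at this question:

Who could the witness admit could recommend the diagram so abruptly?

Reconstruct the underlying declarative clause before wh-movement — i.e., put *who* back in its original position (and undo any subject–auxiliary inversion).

The witness could admit who could recommend the diagram so abruptly.

The filler 'who' is interpreted as the subject of the clause embedded under 'admit'. Fronting leaves a gap immediately after 'admit':
Who could the witness admit ___ could recommend the diagram so abruptly?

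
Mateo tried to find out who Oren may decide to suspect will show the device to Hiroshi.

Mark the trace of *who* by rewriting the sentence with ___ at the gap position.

Mateo tried to find out who Oren may decide to suspect ___ will show the device to Hiroshi.

Underlying clause: Oren may decide to suspect who will show the device to Hiroshi.
The filler 'who' is interpreted as the subject of the clause embedded under 'suspect'. The gap is right after 'suspect'.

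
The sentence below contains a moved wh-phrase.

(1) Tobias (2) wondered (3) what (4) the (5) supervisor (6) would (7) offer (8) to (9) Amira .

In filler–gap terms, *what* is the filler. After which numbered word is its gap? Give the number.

Pre-movement form: The supervisor would offer what to Amira.
'what' is the direct object of 'offer'. It moves to the left edge, and the trace sits right after 'offer':
Tobias wondered what the supervisor would offer ___ to Amira.
'offer' is word 7.

7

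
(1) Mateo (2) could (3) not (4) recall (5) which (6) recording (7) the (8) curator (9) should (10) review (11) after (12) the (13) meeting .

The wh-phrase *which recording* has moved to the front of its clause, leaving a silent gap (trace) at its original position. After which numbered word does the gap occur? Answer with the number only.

10

Pre-movement form: The curator should review which recording after the meeting.
'which recording' is the direct object of 'review'. Wh-movement fronts it, leaving a gap right after 'review':
Mateo could not recall which recording the curator should review ___ after the meeting.
'review' is word 10.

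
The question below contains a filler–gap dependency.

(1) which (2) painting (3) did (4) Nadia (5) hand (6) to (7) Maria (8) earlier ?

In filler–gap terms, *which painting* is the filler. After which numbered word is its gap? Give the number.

5

Underlying clause: Nadia did hand which painting to Maria earlier.
The filler 'which painting' is interpreted as the direct object of 'hand'. It moves to the left edge, and the trace sits right after 'hand':
Which painting did Nadia hand ___ to Maria earlier?
'hand' is word 5.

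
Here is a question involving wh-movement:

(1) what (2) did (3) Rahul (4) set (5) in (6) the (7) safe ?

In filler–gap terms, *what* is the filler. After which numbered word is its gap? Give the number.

4

In situ: Rahul did set what in the safe.
'what' is the direct object of 'set'. Fronting leaves a gap immediately after 'set':
What did Rahul set ___ in the safe?
'set' is word 4.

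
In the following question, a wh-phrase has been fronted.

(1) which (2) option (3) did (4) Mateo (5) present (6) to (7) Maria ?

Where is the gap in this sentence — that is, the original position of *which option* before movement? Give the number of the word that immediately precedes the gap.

Pre-movement form: Mateo did present which option to Maria.
'which option' is the direct object of 'present'. Fronting leaves a gap immediately after 'present':
Which option did Mateo present ___ to Maria?
'present' is word 5.

5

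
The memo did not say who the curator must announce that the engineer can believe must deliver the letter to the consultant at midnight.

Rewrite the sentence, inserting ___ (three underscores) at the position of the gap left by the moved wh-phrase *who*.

In situ: The curator must announce that the engineer can believe who must deliver the letter to the consultant at midnight.
'who' functions as the subject of the clause embedded under 'believe'. The gap is right after 'believe'.

The memo did not say who the curator must announce that the engineer can believe ___ must deliver the letter to the consultant at midnight.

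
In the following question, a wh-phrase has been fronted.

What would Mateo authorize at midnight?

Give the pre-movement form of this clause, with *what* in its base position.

'what' functions as the direct object of 'authorize'. Wh-movement fronts it, leaving a gap right after 'authorize':
What would Mateo authorize ___ at midnight?

Mateo would authorize what at midnight.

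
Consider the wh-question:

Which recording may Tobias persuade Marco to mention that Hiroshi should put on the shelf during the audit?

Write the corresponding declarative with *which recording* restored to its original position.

'which recording' is the direct object of 'put'. Fronting leaves a gap immediately after 'put':
Which recording may Tobias persuade Marco to mention that Hiroshi should put ___ on the shelf during the audit?

Tobias may persuade Marco to mention that Hiroshi should put which recording on the shelf during the audit.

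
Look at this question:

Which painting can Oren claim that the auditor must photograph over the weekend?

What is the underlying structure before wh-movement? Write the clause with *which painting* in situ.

'which painting' functions as the direct object of 'photograph'. Wh-movement fronts it, leaving a gap right after 'photograph':
Which painting can Oren claim that the auditor must photograph ___ over the weekend?

Oren can claim that the auditor must photograph which painting over the weekend.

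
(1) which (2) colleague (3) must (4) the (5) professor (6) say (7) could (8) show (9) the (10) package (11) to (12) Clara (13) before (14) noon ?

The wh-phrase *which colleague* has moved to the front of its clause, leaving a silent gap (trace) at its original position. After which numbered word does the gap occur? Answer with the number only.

Before movement: The professor must say which colleague could show the package to Clara before noon.
The filler 'which colleague' is interpreted as the subject of the clause embedded under 'say'. Fronting leaves a gap immediately after 'say':
Which colleague must the professor say ___ could show the package to Clara before noon?
'say' is word 6.

6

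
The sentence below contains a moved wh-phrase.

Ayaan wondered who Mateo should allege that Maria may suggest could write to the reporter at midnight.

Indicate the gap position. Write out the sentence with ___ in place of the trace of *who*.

Before movement: Mateo should allege that Maria may suggest who could write to the reporter at midnight.
The filler 'who' is interpreted as the subject of the clause embedded under 'suggest'. The gap is right after 'suggest'.

Ayaan wondered who Mateo should allege that Maria may suggest ___ could write to the reporter at midnight.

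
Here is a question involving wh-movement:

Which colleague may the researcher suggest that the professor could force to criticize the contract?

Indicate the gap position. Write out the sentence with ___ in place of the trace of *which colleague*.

Which colleague may the researcher suggest that the professor could force ___ to criticize the contract?

Underlying clause: The researcher may suggest that the professor could force which colleague to criticize the contract.
The filler 'which colleague' is interpreted as the direct object of 'force'. The gap is right after 'force'.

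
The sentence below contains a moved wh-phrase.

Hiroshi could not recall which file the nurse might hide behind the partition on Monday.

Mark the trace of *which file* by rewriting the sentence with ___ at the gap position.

Underlying clause: The nurse might hide which file behind the partition on Monday.
'which file' functions as the direct object of 'hide'. The gap is right after 'hide'.

Hiroshi could not recall which file the nurse might hide ___ behind the partition on Monday.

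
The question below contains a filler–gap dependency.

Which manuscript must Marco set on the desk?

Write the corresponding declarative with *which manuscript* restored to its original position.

'which manuscript' is the direct object of 'set'. Fronting leaves a gap immediately after 'set':
Which manuscript must Marco set ___ on the desk?

Marco must set which manuscript on the desk.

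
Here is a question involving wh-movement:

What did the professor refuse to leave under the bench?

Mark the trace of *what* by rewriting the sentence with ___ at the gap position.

In situ: The professor did refuse to leave what under the bench.
'what' functions as the direct object of 'leave'. The gap is right after 'leave'.

What did the professor refuse to leave ___ under the bench?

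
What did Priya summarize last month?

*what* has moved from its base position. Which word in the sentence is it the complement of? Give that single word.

Underlying clause: Priya did summarize what last month.
'what' is the direct object of 'summarize'. It moves to the left edge, and the trace sits right after 'summarize':
What did Priya summarize ___ last month?

summarize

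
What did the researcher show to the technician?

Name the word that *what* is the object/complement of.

show

Underlying clause: The researcher did show what to the technician.
'what' functions as the direct object of 'show'. Wh-movement fronts it, leaving a gap right after 'show':
What did the researcher show ___ to the technician?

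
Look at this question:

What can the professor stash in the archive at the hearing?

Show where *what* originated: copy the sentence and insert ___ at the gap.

In situ: The professor can stash what in the archive at the hearing.
The filler 'what' is interpreted as the direct object of 'stash'. The gap is right after 'stash'.

What can the professor stash ___ in the archive at the hearing?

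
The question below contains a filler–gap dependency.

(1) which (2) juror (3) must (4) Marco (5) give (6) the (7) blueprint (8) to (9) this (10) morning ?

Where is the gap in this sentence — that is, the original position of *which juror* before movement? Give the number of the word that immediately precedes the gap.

Pre-movement form: Marco must give the blueprint to which juror this morning.
The filler 'which juror' is interpreted as the object of the preposition 'to' (recipient of 'give'). It moves to the left edge, and the trace sits right after 'to':
Which juror must Marco give the blueprint to ___ this morning?
'to' is word 8.

8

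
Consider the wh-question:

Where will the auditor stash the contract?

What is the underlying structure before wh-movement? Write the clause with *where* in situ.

The filler 'where' is interpreted as the locative complement of 'stash'. Wh-movement fronts it, leaving a gap right after 'contract':
Where will the auditor stash the contract ___?

The auditor will stash the contract where.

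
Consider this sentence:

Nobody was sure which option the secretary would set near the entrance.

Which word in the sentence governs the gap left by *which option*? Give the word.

In situ: The secretary would set which option near the entrance.
'which option' functions as the direct object of 'set'. Wh-movement fronts it, leaving a gap right after 'set':
Nobody was sure which option the secretary would set ___ near the entrance.

set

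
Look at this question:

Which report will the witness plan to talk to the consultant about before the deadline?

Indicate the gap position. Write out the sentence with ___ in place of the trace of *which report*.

Underlying clause: The witness will plan to talk to the consultant about which report before the deadline.
'which report' functions as the object of the preposition 'about'. The gap is right after 'about'.

Which report will the witness plan to talk to the consultant about ___ before the deadline?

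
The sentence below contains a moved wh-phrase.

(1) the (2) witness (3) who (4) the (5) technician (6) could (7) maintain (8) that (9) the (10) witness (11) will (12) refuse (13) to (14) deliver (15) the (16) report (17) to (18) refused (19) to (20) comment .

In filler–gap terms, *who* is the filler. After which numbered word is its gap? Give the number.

The filler 'who' is interpreted as the object of the preposition 'to' (recipient of 'deliver'). Wh-movement fronts it, leaving a gap right after 'to':
The witness who the technician could maintain that the witness will refuse to deliver the report to ___ refused to comment.
'to' is word 17.

17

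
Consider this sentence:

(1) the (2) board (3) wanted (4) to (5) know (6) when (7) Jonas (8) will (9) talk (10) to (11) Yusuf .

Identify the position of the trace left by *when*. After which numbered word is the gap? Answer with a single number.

11

Pre-movement form: Jonas will talk to Yusuf when.
'when' is the temporal adjunct. Wh-movement fronts it, leaving a gap right after 'Yusuf':
The board wanted to know when Jonas will talk to Yusuf ___.
'Yusuf' is word 11.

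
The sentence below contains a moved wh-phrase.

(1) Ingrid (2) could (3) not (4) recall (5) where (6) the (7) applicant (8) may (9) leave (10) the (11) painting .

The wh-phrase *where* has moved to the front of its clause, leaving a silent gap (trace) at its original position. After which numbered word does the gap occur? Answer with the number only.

Pre-movement form: The applicant may leave the painting where.
'where' is the locative complement of 'leave'. Wh-movement fronts it, leaving a gap right after 'painting':
Ingrid could not recall where the applicant may leave the painting ___.
'painting' is word 11.

11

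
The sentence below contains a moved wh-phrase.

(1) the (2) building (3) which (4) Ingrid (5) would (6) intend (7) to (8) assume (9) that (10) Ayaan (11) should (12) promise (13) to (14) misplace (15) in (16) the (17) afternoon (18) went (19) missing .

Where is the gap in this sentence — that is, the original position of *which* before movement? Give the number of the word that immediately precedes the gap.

14

'which' is the direct object of 'misplace'. Wh-movement fronts it, leaving a gap right after 'misplace':
The building which Ingrid would intend to assume that Ayaan should promise to misplace ___ in the afternoon went missing.
'misplace' is word 14.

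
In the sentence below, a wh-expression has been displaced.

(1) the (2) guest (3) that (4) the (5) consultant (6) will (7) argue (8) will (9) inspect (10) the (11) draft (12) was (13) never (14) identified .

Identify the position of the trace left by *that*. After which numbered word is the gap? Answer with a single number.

7

'that' functions as the subject of the clause embedded under 'argue'. It moves to the left edge, and the trace sits right after 'argue':
The guest that the consultant will argue ___ will inspect the draft was never identified.
'argue' is word 7.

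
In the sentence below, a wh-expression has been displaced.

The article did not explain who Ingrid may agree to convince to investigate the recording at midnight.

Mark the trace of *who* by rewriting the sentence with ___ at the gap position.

In situ: Ingrid may agree to convince who to investigate the recording at midnight.
The filler 'who' is interpreted as the direct object of 'convince'. The gap is right after 'convince'.

The article did not explain who Ingrid may agree to convince ___ to investigate the recording at midnight.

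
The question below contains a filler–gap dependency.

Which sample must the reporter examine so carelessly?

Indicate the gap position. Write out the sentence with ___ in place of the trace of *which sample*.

Which sample must the reporter examine ___ so carelessly?

Before movement: The reporter must examine which sample so carelessly.
'which sample' functions as the direct object of 'examine'. The gap is right after 'examine'.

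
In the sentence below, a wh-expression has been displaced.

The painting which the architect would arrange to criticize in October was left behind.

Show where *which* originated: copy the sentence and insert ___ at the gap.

The painting which the architect would arrange to criticize ___ in October was left behind.

The filler 'which' is interpreted as the direct object of 'criticize'. The gap is right after 'criticize'.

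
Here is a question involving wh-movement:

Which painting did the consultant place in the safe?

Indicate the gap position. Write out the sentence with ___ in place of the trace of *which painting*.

Which painting did the consultant place ___ in the safe?

Before movement: The consultant did place which painting in the safe.
The filler 'which painting' is interpreted as the direct object of 'place'. The gap is right after 'place'.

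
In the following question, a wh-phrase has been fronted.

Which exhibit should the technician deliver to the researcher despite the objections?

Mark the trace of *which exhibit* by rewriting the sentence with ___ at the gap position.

Pre-movement form: The technician should deliver which exhibit to the researcher despite the objections.
The filler 'which exhibit' is interpreted as the direct object of 'deliver'. The gap is right after 'deliver'.

Which exhibit should the technician deliver ___ to the researcher despite the objections?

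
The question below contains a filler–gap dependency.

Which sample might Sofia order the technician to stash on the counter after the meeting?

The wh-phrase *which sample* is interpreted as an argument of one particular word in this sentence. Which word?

Pre-movement form: Sofia might order the technician to stash which sample on the counter after the meeting.
The filler 'which sample' is interpreted as the direct object of 'stash'. It moves to the left edge, and the trace sits right after 'stash':
Which sample might Sofia order the technician to stash ___ on the counter after the meeting?

stash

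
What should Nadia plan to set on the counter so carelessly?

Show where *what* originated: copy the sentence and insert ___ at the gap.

What should Nadia plan to set ___ on the counter so carelessly?

In situ: Nadia should plan to set what on the counter so carelessly.
'what' functions as the direct object of 'set'. The gap is right after 'set'.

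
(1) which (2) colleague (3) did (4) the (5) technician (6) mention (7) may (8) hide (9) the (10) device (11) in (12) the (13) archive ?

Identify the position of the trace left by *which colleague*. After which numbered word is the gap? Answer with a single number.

Before movement: The technician did mention which colleague may hide the device in the archive.
'which colleague' is the subject of the clause embedded under 'mention'. Wh-movement fronts it, leaving a gap right after 'mention':
Which colleague did the technician mention ___ may hide the device in the archive?
'mention' is word 6.

6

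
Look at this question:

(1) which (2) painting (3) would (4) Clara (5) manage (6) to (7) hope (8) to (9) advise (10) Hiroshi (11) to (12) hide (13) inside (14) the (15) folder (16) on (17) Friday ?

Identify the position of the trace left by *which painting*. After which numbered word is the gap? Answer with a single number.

12

In situ: Clara would manage to hope to advise Hiroshi to hide which painting inside the folder on Friday.
'which painting' functions as the direct object of 'hide'. It moves to the left edge, and the trace sits right after 'hide':
Which painting would Clara manage to hope to advise Hiroshi to hide ___ inside the folder on Friday?
'hide' is word 12.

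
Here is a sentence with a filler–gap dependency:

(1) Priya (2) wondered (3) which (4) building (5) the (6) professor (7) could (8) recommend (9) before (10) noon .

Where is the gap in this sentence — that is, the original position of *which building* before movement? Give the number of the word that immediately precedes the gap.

Before movement: The professor could recommend which building before noon.
'which building' functions as the direct object of 'recommend'. Wh-movement fronts it, leaving a gap right after 'recommend':
Priya wondered which building the professor could recommend ___ before noon.
'recommend' is word 8.

8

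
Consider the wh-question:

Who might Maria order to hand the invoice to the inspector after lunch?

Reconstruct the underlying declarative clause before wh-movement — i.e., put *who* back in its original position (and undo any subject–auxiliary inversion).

Maria might order who to hand the invoice to the inspector after lunch.

The filler 'who' is interpreted as the direct object of 'order'. It moves to the left edge, and the trace sits right after 'order':
Who might Maria order ___ to hand the invoice to the inspector after lunch?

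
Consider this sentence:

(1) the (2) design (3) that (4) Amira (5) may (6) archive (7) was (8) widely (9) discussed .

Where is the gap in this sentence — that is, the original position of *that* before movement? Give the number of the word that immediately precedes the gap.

The filler 'that' is interpreted as the direct object of 'archive'. It moves to the left edge, and the trace sits right after 'archive':
The design that Amira may archive ___ was widely discussed.
'archive' is word 6.

6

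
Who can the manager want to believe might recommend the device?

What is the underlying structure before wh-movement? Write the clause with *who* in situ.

The filler 'who' is interpreted as the subject of the clause embedded under 'believe'. It moves to the left edge, and the trace sits right after 'believe':
Who can the manager want to believe ___ might recommend the device?

The manager can want to believe who might recommend the device.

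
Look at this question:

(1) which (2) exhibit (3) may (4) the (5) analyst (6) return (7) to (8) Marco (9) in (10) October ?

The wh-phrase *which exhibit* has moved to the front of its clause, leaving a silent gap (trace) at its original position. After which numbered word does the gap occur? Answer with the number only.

6

Pre-movement form: The analyst may return which exhibit to Marco in October.
'which exhibit' functions as the direct object of 'return'. Fronting leaves a gap immediately after 'return':
Which exhibit may the analyst return ___ to Marco in October?
'return' is word 6.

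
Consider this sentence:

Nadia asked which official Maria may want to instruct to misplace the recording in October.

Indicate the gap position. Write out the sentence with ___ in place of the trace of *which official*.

Nadia asked which official Maria may want to instruct ___ to misplace the recording in October.

Underlying clause: Maria may want to instruct which official to misplace the recording in October.
'which official' is the direct object of 'instruct'. The gap is right after 'instruct'.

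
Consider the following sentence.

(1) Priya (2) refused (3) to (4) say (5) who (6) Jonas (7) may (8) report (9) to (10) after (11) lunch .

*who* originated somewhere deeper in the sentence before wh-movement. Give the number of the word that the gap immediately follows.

9

Before movement: Jonas may report to who after lunch.
'who' is the object of the preposition 'to'. Fronting leaves a gap immediately after 'to':
Priya refused to say who Jonas may report to ___ after lunch.
'to' is word 9.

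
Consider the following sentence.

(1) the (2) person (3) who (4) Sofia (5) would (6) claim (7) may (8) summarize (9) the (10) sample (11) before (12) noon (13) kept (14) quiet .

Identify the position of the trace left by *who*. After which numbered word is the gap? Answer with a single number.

6

'who' is the subject of the clause embedded under 'claim'. Fronting leaves a gap immediately after 'claim':
The person who Sofia would claim ___ may summarize the sample before noon kept quiet.
'claim' is word 6.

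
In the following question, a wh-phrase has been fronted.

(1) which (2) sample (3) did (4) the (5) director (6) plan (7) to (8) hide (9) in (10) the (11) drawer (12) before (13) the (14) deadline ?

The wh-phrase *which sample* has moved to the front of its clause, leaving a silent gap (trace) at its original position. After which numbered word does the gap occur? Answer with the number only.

8

Pre-movement form: The director did plan to hide which sample in the drawer before the deadline.
The filler 'which sample' is interpreted as the direct object of 'hide'. It moves to the left edge, and the trace sits right after 'hide':
Which sample did the director plan to hide ___ in the drawer before the deadline?
'hide' is word 8.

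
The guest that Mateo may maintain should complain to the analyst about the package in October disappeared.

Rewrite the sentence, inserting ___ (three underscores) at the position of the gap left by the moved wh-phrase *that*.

The filler 'that' is interpreted as the subject of the clause embedded under 'maintain'. The gap is right after 'maintain'.

The guest that Mateo may maintain ___ should complain to the analyst about the package in October disappeared.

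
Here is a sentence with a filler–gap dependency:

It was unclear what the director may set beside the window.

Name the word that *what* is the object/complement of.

Underlying clause: The director may set what beside the window.
'what' functions as the direct object of 'set'. It moves to the left edge, and the trace sits right after 'set':
It was unclear what the director may set ___ beside the window.

set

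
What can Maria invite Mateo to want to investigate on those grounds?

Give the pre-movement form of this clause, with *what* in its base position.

'what' functions as the direct object of 'investigate'. Wh-movement fronts it, leaving a gap right after 'investigate':
What can Maria invite Mateo to want to investigate ___ on those grounds?

Maria can invite Mateo to want to investigate what on those grounds.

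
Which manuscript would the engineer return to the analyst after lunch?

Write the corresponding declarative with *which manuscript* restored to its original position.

The engineer would return which manuscript to the analyst after lunch.

The filler 'which manuscript' is interpreted as the direct object of 'return'. Wh-movement fronts it, leaving a gap right after 'return':
Which manuscript would the engineer return ___ to the analyst after lunch?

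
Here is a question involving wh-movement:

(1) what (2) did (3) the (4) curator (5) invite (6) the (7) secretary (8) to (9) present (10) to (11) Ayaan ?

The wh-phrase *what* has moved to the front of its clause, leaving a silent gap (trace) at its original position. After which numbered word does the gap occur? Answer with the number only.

In situ: The curator did invite the secretary to present what to Ayaan.
'what' is the direct object of 'present'. It moves to the left edge, and the trace sits right after 'present':
What did the curator invite the secretary to present ___ to Ayaan?
'present' is word 9.

9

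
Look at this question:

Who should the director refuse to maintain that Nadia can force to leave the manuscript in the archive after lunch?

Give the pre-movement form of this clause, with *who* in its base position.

'who' is the direct object of 'force'. Wh-movement fronts it, leaving a gap right after 'force':
Who should the director refuse to maintain that Nadia can force ___ to leave the manuscript in the archive after lunch?

The director should refuse to maintain that Nadia can force who to leave the manuscript in the archive after lunch.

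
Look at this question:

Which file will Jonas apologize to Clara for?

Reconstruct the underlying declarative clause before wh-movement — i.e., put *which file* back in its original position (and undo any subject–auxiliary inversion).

'which file' is the object of the preposition 'for'. Wh-movement fronts it, leaving a gap right after 'for':
Which file will Jonas apologize to Clara for ___?

Jonas will apologize to Clara for which file.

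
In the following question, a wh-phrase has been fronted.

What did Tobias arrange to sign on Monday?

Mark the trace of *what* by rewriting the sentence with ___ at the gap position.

Pre-movement form: Tobias did arrange to sign what on Monday.
The filler 'what' is interpreted as the direct object of 'sign'. The gap is right after 'sign'.

What did Tobias arrange to sign ___ on Monday?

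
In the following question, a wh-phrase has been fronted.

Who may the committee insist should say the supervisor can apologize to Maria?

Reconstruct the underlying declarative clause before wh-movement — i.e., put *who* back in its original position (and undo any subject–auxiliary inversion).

The committee may insist who should say the supervisor can apologize to Maria.

'who' is the subject of the clause embedded under 'insist'. Wh-movement fronts it, leaving a gap right after 'insist':
Who may the committee insist ___ should say the supervisor can apologize to Maria?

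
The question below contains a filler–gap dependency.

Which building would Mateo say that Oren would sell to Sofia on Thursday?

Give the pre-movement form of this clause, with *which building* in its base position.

'which building' functions as the direct object of 'sell'. Wh-movement fronts it, leaving a gap right after 'sell':
Which building would Mateo say that Oren would sell ___ to Sofia on Thursday?

Mateo would say that Oren would sell which building to Sofia on Thursday.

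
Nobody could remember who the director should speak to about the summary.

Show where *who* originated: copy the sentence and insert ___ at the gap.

In situ: The director should speak to who about the summary.
'who' is the object of the preposition 'to'. The gap is right after 'to'.

Nobody could remember who the director should speak to ___ about the summary.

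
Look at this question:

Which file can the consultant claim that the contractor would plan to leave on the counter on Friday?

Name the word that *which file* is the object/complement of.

Before movement: The consultant can claim that the contractor would plan to leave which file on the counter on Friday.
'which file' functions as the direct object of 'leave'. It moves to the left edge, and the trace sits right after 'leave':
Which file can the consultant claim that the contractor would plan to leave ___ on the counter on Friday?

leave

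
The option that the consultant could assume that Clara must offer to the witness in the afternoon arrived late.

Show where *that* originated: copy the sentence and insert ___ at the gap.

The filler 'that' is interpreted as the direct object of 'offer'. The gap is right after 'offer'.

The option that the consultant could assume that Clara must offer ___ to the witness in the afternoon arrived late.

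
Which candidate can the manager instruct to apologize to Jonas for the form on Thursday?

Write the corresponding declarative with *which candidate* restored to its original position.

The manager can instruct which candidate to apologize to Jonas for the form on Thursday.

'which candidate' functions as the direct object of 'instruct'. Fronting leaves a gap immediately after 'instruct':
Which candidate can the manager instruct ___ to apologize to Jonas for the form on Thursday?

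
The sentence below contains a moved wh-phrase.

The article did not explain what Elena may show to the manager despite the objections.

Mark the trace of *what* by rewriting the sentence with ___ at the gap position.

The article did not explain what Elena may show ___ to the manager despite the objections.

In situ: Elena may show what to the manager despite the objections.
'what' functions as the direct object of 'show'. The gap is right after 'show'.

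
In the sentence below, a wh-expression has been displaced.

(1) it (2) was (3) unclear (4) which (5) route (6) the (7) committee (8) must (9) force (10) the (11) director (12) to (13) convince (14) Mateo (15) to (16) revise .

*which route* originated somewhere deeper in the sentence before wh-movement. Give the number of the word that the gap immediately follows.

16

In situ: The committee must force the director to convince Mateo to revise which route.
The filler 'which route' is interpreted as the direct object of 'revise'. It moves to the left edge, and the trace sits right after 'revise':
It was unclear which route the committee must force the director to convince Mateo to revise ___.
'revise' is word 16.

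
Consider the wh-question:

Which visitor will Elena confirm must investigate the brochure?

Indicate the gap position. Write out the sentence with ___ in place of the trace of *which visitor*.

Underlying clause: Elena will confirm which visitor must investigate the brochure.
The filler 'which visitor' is interpreted as the subject of the clause embedded under 'confirm'. The gap is right after 'confirm'.

Which visitor will Elena confirm ___ must investigate the brochure?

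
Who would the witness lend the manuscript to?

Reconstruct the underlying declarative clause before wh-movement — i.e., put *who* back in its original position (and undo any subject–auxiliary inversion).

The filler 'who' is interpreted as the object of the preposition 'to' (recipient of 'lend'). It moves to the left edge, and the trace sits right after 'to':
Who would the witness lend the manuscript to ___?

The witness would lend the manuscript to who.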